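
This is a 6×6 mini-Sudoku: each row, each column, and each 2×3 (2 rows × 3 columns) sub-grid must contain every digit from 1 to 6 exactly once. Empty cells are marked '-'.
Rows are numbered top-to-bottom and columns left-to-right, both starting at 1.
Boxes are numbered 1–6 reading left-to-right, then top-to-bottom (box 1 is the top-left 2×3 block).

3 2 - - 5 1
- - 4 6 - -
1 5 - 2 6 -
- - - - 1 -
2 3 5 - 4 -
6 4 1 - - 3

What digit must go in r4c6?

5

Cell r4c6 itself could take any of {4, 5} by direct elimination.
Consider where 5 can go in column 6.
r2c6 is out (box 2 already has a 5).
r3c6 is out (row 3 already has a 5).
r5c6 is out (row 5 already has a 5).
So the only cell in column 6 that can hold 5 is r4c6.
Therefore r4c6 = 5.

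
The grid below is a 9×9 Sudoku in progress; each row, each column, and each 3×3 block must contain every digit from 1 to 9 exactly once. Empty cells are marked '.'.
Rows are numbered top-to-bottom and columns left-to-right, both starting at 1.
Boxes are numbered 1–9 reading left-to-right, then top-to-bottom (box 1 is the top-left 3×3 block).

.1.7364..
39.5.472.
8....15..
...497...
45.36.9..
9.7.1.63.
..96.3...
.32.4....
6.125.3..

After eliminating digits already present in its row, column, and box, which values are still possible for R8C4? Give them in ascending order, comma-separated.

Row 8 already contains {2, 3, 4}.
Column 4 already contains {2, 3, 4, 5, 6, 7}.
Its 3×3 block (box 8) already contains {2, 3, 4, 5, 6}.
Removing those from 1–9 leaves {1, 8, 9} as the candidates for R8C4.

1,8,9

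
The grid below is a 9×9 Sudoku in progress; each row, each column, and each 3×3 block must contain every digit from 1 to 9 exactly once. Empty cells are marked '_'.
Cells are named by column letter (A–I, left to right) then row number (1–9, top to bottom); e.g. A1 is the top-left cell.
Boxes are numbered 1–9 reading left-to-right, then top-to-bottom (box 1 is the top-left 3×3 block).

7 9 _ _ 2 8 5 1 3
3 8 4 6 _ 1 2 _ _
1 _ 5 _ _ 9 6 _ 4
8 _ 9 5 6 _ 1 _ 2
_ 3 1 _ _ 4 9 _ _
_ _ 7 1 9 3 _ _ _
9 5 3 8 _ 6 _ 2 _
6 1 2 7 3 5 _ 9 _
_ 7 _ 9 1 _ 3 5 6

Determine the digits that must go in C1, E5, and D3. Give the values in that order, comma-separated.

6,8,3

For C1:
  Row 1 already contains {1, 2, 3, 5, 7, 8, 9}.
  Column C already contains {1, 2, 3, 4, 5, 7, 9}.
  Its 3×3 block (box 1) already contains {1, 3, 4, 5, 7, 8, 9}.
  The only value from 1–9 not eliminated is 6, so C1 = 6.
For E5:
  Consider where 8 can go in box 5.
  F4 is out (row 4 already has a 8).
  D5 is out (column D already has a 8).
  So the only cell in box 5 that can hold 8 is E5.
  So E5 = 8.
For D3:
  Row 3 already contains {1, 4, 5, 6, 9}.
  Column D already contains {1, 5, 6, 7, 8, 9}.
  Its 3×3 block (box 2) already contains {1, 2, 6, 8, 9}.
  The only value from 1–9 not eliminated is 3, so D3 = 3.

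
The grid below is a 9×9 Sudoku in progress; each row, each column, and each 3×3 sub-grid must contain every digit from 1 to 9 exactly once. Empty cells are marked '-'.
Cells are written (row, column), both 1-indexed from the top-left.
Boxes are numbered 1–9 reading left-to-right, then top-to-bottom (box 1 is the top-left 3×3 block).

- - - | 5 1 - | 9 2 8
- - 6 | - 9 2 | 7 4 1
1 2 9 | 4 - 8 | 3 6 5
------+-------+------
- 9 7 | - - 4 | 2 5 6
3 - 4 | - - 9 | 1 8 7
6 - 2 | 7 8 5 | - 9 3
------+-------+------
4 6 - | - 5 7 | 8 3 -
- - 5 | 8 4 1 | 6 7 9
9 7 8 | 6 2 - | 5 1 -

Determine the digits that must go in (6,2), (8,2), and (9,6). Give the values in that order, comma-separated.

For (6,2):
  Row 6 already contains {2, 3, 5, 6, 7, 8, 9}.
  Column 2 already contains {2, 6, 7, 9}.
  Its 3×3 block (box 4) already contains {2, 3, 4, 6, 7, 9}.
  The only value from 1–9 not eliminated is 1, so (6,2) = 1.
For (8,2):
  Row 8 already contains {1, 4, 5, 6, 7, 8, 9}.
  Column 2 already contains {2, 6, 7, 9}.
  Its 3×3 block (box 7) already contains {4, 5, 6, 7, 8, 9}.
  The only value from 1–9 not eliminated is 3, so (8,2) = 3.
For (9,6):
  Row 9 already contains {1, 2, 5, 6, 7, 8, 9}.
  Column 6 already contains {1, 2, 4, 5, 7, 8, 9}.
  Its 3×3 block (box 8) already contains {1, 2, 4, 5, 6, 7, 8}.
  The only value from 1–9 not eliminated is 3, so (9,6) = 3.

1,3,3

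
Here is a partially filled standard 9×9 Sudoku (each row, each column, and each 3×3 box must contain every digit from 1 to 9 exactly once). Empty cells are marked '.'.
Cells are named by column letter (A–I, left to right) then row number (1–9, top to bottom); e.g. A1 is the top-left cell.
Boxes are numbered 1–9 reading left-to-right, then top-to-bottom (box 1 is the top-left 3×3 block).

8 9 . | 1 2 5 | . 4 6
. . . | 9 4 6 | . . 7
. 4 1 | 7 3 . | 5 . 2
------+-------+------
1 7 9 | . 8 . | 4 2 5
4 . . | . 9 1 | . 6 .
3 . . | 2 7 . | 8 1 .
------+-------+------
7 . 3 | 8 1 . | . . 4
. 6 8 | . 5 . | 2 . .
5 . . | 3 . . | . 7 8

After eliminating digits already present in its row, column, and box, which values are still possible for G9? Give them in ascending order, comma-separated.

1,6,9

Row 9 already contains {3, 5, 7, 8}.
Column G already contains {2, 4, 5, 8}.
Its 3×3 block (box 9) already contains {2, 4, 7, 8}.
Removing those from 1–9 leaves {1, 6, 9} as the candidates for G9.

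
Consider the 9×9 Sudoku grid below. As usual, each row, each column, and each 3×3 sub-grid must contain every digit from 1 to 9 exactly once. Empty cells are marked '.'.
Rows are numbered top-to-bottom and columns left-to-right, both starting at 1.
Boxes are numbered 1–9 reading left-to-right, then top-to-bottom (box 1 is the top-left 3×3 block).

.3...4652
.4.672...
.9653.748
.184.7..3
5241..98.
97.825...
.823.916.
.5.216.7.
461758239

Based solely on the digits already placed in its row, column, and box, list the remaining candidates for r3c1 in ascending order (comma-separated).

Row 3 already contains {3, 4, 5, 6, 7, 8, 9}.
Column 1 already contains {4, 5, 9}.
Its 3×3 block (box 1) already contains {3, 4, 6, 9}.
Removing those from 1–9 leaves {1, 2} as the candidates for r3c1.

1,2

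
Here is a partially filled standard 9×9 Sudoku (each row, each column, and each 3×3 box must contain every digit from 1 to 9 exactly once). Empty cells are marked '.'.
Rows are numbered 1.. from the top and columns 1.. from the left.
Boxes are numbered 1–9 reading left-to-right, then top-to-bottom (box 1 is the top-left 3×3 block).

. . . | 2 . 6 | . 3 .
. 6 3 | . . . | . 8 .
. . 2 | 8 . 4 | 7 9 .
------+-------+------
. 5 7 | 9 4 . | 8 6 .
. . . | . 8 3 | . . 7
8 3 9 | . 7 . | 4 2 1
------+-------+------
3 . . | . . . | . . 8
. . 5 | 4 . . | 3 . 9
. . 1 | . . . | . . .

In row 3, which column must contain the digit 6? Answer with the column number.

9

Consider where 6 can go in row 3.
row 3, column 1 is out (box 1 already has a 6).
row 3, column 2 is out (column 2 already has a 6).
row 3, column 5 is out (box 2 already has a 6).
So the only cell in row 3 that can hold 6 is row 3, column 9.
That is column 9.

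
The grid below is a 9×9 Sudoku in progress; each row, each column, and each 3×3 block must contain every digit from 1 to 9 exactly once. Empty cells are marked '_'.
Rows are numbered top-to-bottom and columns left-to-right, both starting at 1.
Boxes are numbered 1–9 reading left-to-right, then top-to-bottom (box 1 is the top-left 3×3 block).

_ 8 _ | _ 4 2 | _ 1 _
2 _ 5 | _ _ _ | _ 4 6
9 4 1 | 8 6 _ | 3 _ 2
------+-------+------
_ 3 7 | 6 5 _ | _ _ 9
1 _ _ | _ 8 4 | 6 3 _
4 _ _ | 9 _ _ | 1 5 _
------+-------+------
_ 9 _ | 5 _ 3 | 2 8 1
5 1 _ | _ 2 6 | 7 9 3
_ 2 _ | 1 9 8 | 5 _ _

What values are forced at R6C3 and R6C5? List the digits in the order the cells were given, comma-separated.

2,3

For R6C3:
  Consider where 2 can go in row 6.
  R6C2 is out (column 2 already has a 2).
  R6C5 is out (column 5 already has a 2).
  R6C6 is out (column 6 already has a 2).
  R6C9 is out (column 9 already has a 2).
  So the only cell in row 6 that can hold 2 is R6C3.
  So R6C3 = 2.
For R6C5:
  Consider where 3 can go in row 6.
  R6C2 is out (column 2 already has a 3).
  R6C3 is out (box 4 already has a 3).
  R6C6 is out (column 6 already has a 3).
  R6C9 is out (column 9 already has a 3).
  So the only cell in row 6 that can hold 3 is R6C5.
  So R6C5 = 3.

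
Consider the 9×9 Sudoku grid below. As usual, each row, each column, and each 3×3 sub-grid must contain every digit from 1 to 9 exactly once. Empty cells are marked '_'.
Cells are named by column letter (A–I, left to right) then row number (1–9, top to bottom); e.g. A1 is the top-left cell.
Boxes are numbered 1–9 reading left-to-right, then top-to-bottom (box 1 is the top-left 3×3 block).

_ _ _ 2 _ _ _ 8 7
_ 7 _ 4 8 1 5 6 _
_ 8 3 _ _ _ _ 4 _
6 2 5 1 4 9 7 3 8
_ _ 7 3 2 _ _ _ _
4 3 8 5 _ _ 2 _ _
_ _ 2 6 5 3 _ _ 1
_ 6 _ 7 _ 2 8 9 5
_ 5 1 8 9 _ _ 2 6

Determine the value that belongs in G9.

3

Cell G9 itself could take any of {3, 4} by direct elimination.
Consider where 3 can go in box 9.
G7 is out (row 7 already has a 3).
H7 is out (row 7 already has a 3).
So the only cell in box 9 that can hold 3 is G9.
Therefore G9 = 3.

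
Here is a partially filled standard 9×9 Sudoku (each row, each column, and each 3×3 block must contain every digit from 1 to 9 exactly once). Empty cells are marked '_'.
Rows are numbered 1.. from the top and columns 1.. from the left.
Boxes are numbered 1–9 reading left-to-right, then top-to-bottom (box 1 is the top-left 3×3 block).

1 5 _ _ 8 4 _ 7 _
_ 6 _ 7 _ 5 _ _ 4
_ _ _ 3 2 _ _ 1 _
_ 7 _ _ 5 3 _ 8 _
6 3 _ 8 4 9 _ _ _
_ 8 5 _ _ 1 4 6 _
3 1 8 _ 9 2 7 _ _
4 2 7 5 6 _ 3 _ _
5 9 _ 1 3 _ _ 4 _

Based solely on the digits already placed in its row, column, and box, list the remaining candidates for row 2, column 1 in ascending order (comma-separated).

2,8,9

Row 2 already contains {4, 5, 6, 7}.
Column 1 already contains {1, 3, 4, 5, 6}.
Its 3×3 block (box 1) already contains {1, 5, 6}.
Removing those from 1–9 leaves {2, 8, 9} as the candidates for row 2, column 1.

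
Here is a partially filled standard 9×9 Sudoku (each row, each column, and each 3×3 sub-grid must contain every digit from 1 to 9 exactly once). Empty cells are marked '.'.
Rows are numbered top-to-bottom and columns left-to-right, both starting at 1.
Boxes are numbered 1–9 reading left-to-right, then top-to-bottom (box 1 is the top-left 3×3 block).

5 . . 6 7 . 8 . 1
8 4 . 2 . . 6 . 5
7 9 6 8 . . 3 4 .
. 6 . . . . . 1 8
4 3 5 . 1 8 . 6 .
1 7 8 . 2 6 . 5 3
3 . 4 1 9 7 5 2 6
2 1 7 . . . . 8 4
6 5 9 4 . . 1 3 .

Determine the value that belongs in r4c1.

Row 4 already contains {1, 6, 8}.
Column 1 already contains {1, 2, 3, 4, 5, 6, 7, 8}.
Its 3×3 block (box 4) already contains {1, 3, 4, 5, 6, 7, 8}.
The only value from 1–9 not eliminated is 9, so r4c1 = 9.

9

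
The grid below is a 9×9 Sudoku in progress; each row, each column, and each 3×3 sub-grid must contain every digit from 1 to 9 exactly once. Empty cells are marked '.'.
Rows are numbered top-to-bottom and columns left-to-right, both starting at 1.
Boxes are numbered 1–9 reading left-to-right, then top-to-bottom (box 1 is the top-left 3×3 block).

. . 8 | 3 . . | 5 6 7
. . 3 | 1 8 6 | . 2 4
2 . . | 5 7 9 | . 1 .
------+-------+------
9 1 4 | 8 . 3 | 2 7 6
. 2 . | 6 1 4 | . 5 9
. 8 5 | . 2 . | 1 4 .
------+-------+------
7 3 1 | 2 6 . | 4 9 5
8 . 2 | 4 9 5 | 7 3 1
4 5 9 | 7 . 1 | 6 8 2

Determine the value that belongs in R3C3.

6

Row 3 already contains {1, 2, 5, 7, 9}.
Column 3 already contains {1, 2, 3, 4, 5, 8, 9}.
Its 3×3 block (box 1) already contains {2, 3, 8}.
The only value from 1–9 not eliminated is 6, so R3C3 = 6.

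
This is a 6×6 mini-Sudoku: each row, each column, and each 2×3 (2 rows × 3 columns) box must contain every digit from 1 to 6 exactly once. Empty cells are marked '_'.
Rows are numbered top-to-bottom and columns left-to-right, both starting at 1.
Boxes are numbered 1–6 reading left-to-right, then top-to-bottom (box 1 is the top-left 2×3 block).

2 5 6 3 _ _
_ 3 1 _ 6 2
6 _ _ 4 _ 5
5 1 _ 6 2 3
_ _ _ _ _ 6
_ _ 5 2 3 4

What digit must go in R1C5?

4

Cell R1C5 itself could take any of {1, 4} by direct elimination.
Consider where 4 can go in column 5.
R3C5 is out (row 3 already has a 4).
R5C5 is out (box 6 already has a 4).
So the only cell in column 5 that can hold 4 is R1C5.
Therefore R1C5 = 4.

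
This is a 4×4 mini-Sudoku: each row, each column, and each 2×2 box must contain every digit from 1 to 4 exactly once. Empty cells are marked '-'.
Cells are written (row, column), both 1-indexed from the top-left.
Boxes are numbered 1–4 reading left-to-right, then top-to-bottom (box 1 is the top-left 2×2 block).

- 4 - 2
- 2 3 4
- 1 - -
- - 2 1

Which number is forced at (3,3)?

Row 3 already contains {1}.
Column 3 already contains {2, 3}.
Its 2×2 block (box 4) already contains {1, 2}.
The only value from 1–4 not eliminated is 4, so (3,3) = 4.

4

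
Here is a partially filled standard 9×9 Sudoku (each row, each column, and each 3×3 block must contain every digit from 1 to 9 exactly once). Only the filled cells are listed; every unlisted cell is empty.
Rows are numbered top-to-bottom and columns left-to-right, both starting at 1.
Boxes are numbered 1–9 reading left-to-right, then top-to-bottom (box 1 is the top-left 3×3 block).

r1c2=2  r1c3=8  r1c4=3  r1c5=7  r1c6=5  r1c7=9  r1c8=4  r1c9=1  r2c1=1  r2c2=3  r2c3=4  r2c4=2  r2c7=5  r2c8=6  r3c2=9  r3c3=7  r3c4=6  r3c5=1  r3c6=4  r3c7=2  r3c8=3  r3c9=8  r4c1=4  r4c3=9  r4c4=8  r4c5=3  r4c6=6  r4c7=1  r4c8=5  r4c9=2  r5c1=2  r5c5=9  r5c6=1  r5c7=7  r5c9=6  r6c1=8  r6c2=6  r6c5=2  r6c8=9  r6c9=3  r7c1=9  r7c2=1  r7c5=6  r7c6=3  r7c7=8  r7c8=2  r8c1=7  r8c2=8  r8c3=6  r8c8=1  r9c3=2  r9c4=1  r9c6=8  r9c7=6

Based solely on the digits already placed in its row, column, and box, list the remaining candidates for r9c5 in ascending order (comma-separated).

Row 9 already contains {1, 2, 6, 8}.
Column 5 already contains {1, 2, 3, 6, 7, 9}.
Its 3×3 block (box 8) already contains {1, 3, 6, 8}.
Removing those from 1–9 leaves {4, 5} as the candidates for r9c5.

4,5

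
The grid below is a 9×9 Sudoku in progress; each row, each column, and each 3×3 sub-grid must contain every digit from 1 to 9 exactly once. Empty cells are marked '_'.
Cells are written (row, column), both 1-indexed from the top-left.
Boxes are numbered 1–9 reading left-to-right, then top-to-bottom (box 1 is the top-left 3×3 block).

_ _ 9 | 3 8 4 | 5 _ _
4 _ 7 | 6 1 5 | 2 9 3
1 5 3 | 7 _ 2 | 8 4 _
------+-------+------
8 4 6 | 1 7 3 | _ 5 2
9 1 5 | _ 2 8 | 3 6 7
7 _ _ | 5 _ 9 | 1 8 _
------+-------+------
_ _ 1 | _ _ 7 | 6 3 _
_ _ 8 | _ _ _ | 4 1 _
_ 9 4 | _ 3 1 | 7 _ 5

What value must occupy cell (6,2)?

Cell (6,2) itself could take any of {2, 3} by direct elimination.
Consider where 3 can go in box 4.
(6,3) is out (column 3 already has a 3).
So the only cell in box 4 that can hold 3 is (6,2).
Therefore (6,2) = 3.

3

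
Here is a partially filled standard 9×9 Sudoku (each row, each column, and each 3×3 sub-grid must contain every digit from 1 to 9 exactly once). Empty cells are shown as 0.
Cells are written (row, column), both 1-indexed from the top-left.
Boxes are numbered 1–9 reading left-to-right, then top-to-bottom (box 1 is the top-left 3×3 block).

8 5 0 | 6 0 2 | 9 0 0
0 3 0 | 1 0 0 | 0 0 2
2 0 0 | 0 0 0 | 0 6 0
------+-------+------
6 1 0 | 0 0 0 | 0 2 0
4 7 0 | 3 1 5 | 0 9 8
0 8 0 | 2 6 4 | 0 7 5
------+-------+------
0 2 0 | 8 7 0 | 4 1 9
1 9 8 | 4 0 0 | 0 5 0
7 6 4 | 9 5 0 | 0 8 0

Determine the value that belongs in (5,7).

Row 5 already contains {1, 3, 4, 5, 7, 8, 9}.
Column 7 already contains {4, 9}.
Its 3×3 block (box 6) already contains {2, 5, 7, 8, 9}.
The only value from 1–9 not eliminated is 6, so (5,7) = 6.

6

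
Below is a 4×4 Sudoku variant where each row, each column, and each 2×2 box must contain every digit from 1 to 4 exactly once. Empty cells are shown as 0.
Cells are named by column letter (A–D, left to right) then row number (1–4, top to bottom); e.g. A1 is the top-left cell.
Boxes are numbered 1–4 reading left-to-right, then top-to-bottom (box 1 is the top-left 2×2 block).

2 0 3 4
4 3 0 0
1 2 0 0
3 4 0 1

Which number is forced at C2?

Cell C2 itself could take any of {1, 2} by direct elimination.
Consider where 1 can go in box 2.
D2 is out (column D already has a 1).
So the only cell in box 2 that can hold 1 is C2.
Therefore C2 = 1.

1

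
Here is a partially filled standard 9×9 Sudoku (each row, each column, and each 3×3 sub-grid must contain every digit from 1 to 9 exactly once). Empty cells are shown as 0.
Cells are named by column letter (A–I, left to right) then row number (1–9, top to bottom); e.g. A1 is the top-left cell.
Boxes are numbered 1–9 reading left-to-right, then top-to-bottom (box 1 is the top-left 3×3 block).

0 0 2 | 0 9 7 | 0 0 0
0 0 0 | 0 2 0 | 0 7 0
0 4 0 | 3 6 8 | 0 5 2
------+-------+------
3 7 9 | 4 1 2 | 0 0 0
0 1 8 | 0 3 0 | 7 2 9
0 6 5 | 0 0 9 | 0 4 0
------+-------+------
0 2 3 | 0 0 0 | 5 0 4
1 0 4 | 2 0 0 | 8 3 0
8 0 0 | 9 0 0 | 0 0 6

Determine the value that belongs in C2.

Cell C2 itself could take any of {1, 6} by direct elimination.
Consider where 6 can go in column C.
C3 is out (row 3 already has a 6).
C9 is out (row 9 already has a 6).
So the only cell in column C that can hold 6 is C2.
Therefore C2 = 6.

6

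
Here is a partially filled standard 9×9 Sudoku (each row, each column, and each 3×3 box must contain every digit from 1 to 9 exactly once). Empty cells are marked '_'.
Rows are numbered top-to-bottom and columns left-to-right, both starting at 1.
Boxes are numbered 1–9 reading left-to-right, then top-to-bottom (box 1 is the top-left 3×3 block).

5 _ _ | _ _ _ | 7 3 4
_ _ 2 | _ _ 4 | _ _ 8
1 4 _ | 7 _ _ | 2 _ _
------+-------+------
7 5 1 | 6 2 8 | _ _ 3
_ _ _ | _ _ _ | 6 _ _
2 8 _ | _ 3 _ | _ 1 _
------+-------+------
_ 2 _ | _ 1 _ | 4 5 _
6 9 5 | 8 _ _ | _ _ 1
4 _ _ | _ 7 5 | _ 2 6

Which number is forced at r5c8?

Cell r5c8 itself could take any of {4, 7, 8, 9} by direct elimination.
Consider where 8 can go in box 6.
r4c7 is out (row 4 already has a 8).
r4c8 is out (row 4 already has a 8).
r5c9 is out (column 9 already has a 8).
r6c7 is out (row 6 already has a 8).
r6c9 is out (row 6 already has a 8).
So the only cell in box 6 that can hold 8 is r5c8.
Therefore r5c8 = 8.

8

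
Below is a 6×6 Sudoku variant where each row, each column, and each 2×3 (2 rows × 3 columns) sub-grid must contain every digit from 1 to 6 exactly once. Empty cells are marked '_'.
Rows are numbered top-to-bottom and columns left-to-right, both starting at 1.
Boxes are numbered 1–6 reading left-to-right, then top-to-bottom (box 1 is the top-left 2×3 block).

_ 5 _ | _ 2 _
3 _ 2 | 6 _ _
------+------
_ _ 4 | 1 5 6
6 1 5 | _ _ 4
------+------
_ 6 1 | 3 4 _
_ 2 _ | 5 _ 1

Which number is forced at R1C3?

Row 1 already contains {2, 5}.
Column 3 already contains {1, 2, 4, 5}.
Its 2×3 block (box 1) already contains {2, 3, 5}.
The only value from 1–6 not eliminated is 6, so R1C3 = 6.

6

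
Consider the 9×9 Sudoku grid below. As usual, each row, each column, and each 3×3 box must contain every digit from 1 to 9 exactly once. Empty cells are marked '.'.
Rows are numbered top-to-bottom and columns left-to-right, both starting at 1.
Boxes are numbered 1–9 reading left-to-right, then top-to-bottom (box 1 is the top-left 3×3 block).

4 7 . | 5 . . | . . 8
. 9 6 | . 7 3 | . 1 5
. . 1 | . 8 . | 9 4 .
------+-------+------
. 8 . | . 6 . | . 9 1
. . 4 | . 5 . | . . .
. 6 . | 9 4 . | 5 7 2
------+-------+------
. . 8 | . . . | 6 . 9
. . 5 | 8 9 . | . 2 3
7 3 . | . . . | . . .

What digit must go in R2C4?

4

Cell R2C4 itself could take any of {2, 4} by direct elimination.
Consider where 4 can go in box 2.
R1C5 is out (row 1 already has a 4).
R1C6 is out (row 1 already has a 4).
R3C4 is out (row 3 already has a 4).
R3C6 is out (row 3 already has a 4).
So the only cell in box 2 that can hold 4 is R2C4.
Therefore R2C4 = 4.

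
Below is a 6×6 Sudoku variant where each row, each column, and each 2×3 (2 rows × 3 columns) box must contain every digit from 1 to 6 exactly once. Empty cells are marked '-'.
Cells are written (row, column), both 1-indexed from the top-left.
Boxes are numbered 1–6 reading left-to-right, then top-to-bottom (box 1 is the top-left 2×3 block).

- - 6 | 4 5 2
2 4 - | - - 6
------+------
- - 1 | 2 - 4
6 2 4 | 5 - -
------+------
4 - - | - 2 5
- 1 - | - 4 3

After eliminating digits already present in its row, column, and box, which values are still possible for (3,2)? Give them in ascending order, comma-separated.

Row 3 already contains {1, 2, 4}.
Column 2 already contains {1, 2, 4}.
Its 2×3 block (box 3) already contains {1, 2, 4, 6}.
Removing those from 1–6 leaves {3, 5} as the candidates for (3,2).

3,5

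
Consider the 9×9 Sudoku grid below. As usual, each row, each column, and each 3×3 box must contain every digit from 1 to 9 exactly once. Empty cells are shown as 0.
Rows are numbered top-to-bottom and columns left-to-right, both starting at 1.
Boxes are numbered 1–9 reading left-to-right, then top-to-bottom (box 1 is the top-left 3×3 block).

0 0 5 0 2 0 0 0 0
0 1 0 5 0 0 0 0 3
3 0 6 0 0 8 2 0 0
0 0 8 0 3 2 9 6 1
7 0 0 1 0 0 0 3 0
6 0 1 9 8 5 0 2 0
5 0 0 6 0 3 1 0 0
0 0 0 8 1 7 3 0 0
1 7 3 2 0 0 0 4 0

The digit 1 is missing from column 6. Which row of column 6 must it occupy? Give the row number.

1

Consider where 1 can go in column 6.
R2C6 is out (row 2 already has a 1).
R5C6 is out (row 5 already has a 1).
R9C6 is out (row 9 already has a 1).
So the only cell in column 6 that can hold 1 is R1C6.
That is row 1.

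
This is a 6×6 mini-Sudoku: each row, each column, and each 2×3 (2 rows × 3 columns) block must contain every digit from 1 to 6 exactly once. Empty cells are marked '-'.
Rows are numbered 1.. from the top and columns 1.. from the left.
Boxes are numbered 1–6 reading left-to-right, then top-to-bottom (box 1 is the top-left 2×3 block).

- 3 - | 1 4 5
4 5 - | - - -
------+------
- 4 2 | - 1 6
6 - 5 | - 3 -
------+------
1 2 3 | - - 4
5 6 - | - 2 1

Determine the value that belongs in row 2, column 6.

3

Cell row 2, column 6 itself could take any of {2, 3} by direct elimination.
Consider where 3 can go in column 6.
row 4, column 6 is out (row 4 already has a 3).
So the only cell in column 6 that can hold 3 is row 2, column 6.
Therefore row 2, column 6 = 3.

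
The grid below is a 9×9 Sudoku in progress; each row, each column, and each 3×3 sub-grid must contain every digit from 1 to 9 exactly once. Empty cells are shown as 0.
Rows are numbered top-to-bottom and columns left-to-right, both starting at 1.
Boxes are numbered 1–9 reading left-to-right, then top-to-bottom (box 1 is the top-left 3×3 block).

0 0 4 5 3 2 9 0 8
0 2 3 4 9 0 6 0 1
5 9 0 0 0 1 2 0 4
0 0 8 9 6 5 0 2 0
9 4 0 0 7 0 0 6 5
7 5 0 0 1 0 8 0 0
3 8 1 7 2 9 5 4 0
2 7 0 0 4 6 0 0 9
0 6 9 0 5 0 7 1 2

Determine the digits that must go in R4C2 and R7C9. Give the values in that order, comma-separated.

3,6

For R4C2:
  Consider where 3 can go in column 2.
  R1C2 is out (row 1 already has a 3).
  So the only cell in column 2 that can hold 3 is R4C2.
  So R4C2 = 3.
For R7C9:
  Row 7 already contains {1, 2, 3, 4, 5, 7, 8, 9}.
  Column 9 already contains {1, 2, 4, 5, 8, 9}.
  Its 3×3 block (box 9) already contains {1, 2, 4, 5, 7, 9}.
  The only value from 1–9 not eliminated is 6, so R7C9 = 6.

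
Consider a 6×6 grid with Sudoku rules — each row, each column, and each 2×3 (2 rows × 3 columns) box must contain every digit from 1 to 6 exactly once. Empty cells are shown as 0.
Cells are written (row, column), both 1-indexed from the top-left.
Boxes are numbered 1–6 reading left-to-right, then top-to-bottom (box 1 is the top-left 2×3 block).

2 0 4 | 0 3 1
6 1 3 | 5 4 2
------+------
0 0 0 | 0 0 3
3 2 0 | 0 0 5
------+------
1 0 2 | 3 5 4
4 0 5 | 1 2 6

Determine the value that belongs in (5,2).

Row 5 already contains {1, 2, 3, 4, 5}.
Column 2 already contains {1, 2}.
Its 2×3 block (box 5) already contains {1, 2, 4, 5}.
The only value from 1–6 not eliminated is 6, so (5,2) = 6.

6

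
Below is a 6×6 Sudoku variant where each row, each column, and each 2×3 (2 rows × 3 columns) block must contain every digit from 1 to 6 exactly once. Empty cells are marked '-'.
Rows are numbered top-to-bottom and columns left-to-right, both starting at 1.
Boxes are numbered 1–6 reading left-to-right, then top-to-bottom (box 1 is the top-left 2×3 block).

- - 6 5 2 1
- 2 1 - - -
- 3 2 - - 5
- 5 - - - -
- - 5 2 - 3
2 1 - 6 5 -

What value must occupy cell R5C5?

Cell R5C5 itself could take any of {1, 4} by direct elimination.
Consider where 1 can go in row 5.
R5C1 is out (box 5 already has a 1).
R5C2 is out (column 2 already has a 1).
So the only cell in row 5 that can hold 1 is R5C5.
Therefore R5C5 = 1.

1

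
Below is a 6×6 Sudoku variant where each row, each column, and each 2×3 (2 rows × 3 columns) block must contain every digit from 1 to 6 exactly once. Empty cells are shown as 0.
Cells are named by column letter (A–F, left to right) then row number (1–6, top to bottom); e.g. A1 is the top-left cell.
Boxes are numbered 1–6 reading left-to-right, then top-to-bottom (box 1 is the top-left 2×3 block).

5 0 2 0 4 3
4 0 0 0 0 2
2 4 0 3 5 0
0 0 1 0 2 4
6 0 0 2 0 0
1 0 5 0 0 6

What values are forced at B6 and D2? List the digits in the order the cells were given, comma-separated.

2,5

For B6:
  Consider where 2 can go in column B.
  B1 is out (row 1 already has a 2).
  B2 is out (row 2 already has a 2).
  B4 is out (row 4 already has a 2).
  B5 is out (row 5 already has a 2).
  So the only cell in column B that can hold 2 is B6.
  So B6 = 2.
For D2:
  Consider where 5 can go in column D.
  D1 is out (row 1 already has a 5).
  D4 is out (box 4 already has a 5).
  D6 is out (row 6 already has a 5).
  So the only cell in column D that can hold 5 is D2.
  So D2 = 5.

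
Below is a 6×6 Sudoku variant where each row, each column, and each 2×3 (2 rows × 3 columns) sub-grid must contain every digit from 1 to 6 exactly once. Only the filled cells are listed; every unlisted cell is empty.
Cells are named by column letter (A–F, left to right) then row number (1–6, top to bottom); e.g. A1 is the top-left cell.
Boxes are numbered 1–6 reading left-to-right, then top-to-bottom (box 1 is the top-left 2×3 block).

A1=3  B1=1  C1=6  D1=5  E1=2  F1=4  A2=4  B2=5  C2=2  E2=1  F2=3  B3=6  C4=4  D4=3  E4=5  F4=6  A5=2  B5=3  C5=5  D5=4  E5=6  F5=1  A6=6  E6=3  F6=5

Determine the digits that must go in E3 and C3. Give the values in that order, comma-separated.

For E3:
  Row 3 already contains {6}.
  Column E already contains {1, 2, 3, 5, 6}.
  Its 2×3 block (box 4) already contains {3, 5, 6}.
  The only value from 1–6 not eliminated is 4, so E3 = 4.
For C3:
  Consider where 3 can go in row 3.
  A3 is out (column A already has a 3).
  D3 is out (column D already has a 3).
  E3 is out (column E already has a 3).
  F3 is out (column F already has a 3).
  So the only cell in row 3 that can hold 3 is C3.
  So C3 = 3.

4,3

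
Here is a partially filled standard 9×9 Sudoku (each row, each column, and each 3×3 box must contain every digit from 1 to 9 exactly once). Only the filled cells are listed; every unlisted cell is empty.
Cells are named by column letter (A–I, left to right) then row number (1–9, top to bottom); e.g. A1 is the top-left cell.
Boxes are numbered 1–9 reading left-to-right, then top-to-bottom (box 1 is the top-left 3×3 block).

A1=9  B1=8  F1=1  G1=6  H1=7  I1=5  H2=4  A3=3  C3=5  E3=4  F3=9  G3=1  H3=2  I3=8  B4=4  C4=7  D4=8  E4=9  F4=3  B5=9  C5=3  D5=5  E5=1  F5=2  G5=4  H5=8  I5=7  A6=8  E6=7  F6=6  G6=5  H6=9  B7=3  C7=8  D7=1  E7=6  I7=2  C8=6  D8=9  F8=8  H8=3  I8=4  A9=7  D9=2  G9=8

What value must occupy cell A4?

5

Cell A4 itself could take any of {1, 2, 5, 6} by direct elimination.
Consider where 5 can go in row 4.
G4 is out (column G already has a 5).
H4 is out (box 6 already has a 5).
I4 is out (column I already has a 5).
So the only cell in row 4 that can hold 5 is A4.
Therefore A4 = 5.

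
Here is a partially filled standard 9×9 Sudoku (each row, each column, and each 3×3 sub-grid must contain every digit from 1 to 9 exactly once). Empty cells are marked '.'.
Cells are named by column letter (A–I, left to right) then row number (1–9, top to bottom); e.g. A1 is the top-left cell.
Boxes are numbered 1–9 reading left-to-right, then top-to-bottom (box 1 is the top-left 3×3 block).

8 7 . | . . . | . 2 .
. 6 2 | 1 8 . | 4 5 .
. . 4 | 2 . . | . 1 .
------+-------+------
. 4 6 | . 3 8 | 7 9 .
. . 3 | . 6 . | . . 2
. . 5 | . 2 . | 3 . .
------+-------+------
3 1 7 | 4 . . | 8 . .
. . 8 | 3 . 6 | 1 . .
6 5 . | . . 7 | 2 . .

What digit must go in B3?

3

Cell B3 itself could take any of {3, 9} by direct elimination.
Consider where 3 can go in box 1.
C1 is out (column C already has a 3).
A2 is out (column A already has a 3).
A3 is out (column A already has a 3).
So the only cell in box 1 that can hold 3 is B3.
Therefore B3 = 3.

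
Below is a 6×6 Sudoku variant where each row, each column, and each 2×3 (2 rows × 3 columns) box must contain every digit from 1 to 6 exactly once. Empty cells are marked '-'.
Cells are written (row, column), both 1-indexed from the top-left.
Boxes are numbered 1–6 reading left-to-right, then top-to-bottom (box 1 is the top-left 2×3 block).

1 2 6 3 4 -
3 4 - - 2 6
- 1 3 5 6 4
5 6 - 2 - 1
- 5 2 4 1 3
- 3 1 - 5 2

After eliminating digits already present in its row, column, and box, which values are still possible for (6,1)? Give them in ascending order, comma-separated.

Row 6 already contains {1, 2, 3, 5}.
Column 1 already contains {1, 3, 5}.
Its 2×3 block (box 5) already contains {1, 2, 3, 5}.
Removing those from 1–6 leaves {4, 6} as the candidates for (6,1).

4,6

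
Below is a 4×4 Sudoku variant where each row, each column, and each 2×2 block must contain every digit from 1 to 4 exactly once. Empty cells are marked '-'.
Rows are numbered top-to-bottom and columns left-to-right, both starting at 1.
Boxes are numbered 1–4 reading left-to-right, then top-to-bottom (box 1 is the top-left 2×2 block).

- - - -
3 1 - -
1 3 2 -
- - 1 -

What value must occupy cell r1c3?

3

Cell r1c3 itself could take any of {3, 4} by direct elimination.
Consider where 3 can go in column 3.
r2c3 is out (row 2 already has a 3).
So the only cell in column 3 that can hold 3 is r1c3.
Therefore r1c3 = 3.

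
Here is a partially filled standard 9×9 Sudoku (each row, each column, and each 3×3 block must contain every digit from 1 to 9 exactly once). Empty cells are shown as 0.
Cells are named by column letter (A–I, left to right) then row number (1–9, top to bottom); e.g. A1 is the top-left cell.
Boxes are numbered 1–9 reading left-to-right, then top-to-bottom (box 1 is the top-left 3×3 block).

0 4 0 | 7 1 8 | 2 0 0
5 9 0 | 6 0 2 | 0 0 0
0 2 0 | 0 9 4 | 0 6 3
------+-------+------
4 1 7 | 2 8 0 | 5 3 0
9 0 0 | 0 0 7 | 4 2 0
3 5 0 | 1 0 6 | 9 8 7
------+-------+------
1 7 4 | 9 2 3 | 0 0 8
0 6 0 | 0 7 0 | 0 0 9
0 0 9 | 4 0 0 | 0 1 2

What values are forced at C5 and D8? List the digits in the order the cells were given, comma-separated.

For C5:
  Consider where 6 can go in box 4.
  B5 is out (column B already has a 6).
  C6 is out (row 6 already has a 6).
  So the only cell in box 4 that can hold 6 is C5.
  So C5 = 6.
For D8:
  Consider where 8 can go in box 8.
  F8 is out (column F already has a 8).
  E9 is out (column E already has a 8).
  F9 is out (column F already has a 8).
  So the only cell in box 8 that can hold 8 is D8.
  So D8 = 8.

6,8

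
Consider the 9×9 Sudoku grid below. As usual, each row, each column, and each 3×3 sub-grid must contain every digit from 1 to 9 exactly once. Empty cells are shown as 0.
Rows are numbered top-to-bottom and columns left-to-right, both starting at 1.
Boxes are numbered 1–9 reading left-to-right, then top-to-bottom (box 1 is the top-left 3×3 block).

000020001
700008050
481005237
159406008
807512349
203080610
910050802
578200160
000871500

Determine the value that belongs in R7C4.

Cell R7C4 itself could take any of {3, 6} by direct elimination.
Consider where 6 can go in box 8.
R7C6 is out (column 6 already has a 6).
R8C5 is out (row 8 already has a 6).
R8C6 is out (row 8 already has a 6).
So the only cell in box 8 that can hold 6 is R7C4.
Therefore R7C4 = 6.

6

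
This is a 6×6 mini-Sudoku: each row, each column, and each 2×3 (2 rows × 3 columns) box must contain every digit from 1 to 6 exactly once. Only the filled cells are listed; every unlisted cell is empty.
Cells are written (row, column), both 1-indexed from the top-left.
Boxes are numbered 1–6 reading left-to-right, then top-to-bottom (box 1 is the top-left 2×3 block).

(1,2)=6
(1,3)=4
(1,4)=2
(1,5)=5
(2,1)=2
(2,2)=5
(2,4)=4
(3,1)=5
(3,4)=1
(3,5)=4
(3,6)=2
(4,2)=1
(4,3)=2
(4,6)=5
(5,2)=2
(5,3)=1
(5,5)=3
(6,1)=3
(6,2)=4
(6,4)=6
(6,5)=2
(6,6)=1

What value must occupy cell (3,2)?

Row 3 already contains {1, 2, 4, 5}.
Column 2 already contains {1, 2, 4, 5, 6}.
Its 2×3 block (box 3) already contains {1, 2, 5}.
The only value from 1–6 not eliminated is 3, so (3,2) = 3.

3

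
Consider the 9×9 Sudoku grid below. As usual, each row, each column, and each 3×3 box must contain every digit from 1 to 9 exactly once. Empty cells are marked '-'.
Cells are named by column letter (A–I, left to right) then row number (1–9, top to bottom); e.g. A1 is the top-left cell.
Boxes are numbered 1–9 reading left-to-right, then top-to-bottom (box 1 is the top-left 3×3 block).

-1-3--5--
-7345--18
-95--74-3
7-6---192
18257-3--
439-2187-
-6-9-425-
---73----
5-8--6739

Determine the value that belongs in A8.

Cell A8 itself could take any of {2, 9} by direct elimination.
Consider where 9 can go in row 8.
B8 is out (column B already has a 9). C8 is out (column C already has a 9). F8 is out (box 8 already has a 9). G8 is out (box 9 already has a 9). The remaining empty cells in row 8 are similarly blocked.
So the only cell in row 8 that can hold 9 is A8.
Therefore A8 = 9.

9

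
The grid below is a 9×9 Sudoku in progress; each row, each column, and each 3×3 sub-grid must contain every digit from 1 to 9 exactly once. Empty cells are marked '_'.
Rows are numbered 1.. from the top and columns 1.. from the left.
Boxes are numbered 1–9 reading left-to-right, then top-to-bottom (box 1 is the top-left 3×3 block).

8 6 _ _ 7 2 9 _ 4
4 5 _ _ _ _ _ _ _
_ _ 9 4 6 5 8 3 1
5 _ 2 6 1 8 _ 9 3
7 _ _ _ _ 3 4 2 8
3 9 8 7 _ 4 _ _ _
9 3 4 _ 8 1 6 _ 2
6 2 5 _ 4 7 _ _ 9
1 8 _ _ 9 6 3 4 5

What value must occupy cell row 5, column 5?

5

Row 5 already contains {2, 3, 4, 7, 8}.
Column 5 already contains {1, 4, 6, 7, 8, 9}.
Its 3×3 block (box 5) already contains {1, 3, 4, 6, 7, 8}.
The only value from 1–9 not eliminated is 5, so row 5, column 5 = 5.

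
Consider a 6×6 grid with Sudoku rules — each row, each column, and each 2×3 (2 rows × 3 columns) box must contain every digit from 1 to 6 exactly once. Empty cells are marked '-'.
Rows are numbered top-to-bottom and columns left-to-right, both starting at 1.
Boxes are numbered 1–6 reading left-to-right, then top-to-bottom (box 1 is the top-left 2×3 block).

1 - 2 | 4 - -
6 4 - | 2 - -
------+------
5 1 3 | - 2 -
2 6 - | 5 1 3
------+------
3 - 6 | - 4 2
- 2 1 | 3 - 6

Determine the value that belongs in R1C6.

5

Row 1 already contains {1, 2, 4}.
Column 6 already contains {2, 3, 6}.
Its 2×3 block (box 2) already contains {2, 4}.
The only value from 1–6 not eliminated is 5, so R1C6 = 5.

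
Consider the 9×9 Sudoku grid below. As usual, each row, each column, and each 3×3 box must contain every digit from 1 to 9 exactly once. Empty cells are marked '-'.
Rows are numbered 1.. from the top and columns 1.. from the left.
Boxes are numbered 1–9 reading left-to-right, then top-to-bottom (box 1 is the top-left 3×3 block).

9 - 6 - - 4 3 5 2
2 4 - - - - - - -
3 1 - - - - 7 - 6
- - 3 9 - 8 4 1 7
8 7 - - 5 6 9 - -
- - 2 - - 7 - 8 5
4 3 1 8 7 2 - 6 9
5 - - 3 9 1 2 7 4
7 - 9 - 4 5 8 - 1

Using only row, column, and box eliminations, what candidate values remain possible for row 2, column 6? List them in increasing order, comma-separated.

3,9

Row 2 already contains {2, 4}.
Column 6 already contains {1, 2, 4, 5, 6, 7, 8}.
Its 3×3 block (box 2) already contains {4}.
Removing those from 1–9 leaves {3, 9} as the candidates for row 2, column 6.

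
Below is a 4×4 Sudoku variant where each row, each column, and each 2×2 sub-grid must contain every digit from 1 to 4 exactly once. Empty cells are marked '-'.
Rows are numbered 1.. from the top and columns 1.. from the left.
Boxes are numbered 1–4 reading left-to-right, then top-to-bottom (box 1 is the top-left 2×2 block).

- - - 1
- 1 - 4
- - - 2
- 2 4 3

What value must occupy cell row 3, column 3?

Row 3 already contains {2}.
Column 3 already contains {4}.
Its 2×2 block (box 4) already contains {2, 3, 4}.
The only value from 1–4 not eliminated is 1, so row 3, column 3 = 1.

1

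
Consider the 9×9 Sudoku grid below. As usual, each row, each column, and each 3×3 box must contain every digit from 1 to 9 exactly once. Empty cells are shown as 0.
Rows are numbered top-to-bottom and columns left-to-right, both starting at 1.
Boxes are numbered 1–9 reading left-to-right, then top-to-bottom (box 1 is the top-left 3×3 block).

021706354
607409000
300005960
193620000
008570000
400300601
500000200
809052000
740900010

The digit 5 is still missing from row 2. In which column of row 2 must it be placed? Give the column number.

2

Consider where 5 can go in row 2.
R2C5 is out (column 5 already has a 5).
R2C7 is out (box 3 already has a 5).
R2C8 is out (column 8 already has a 5).
R2C9 is out (box 3 already has a 5).
So the only cell in row 2 that can hold 5 is R2C2.
That is column 2.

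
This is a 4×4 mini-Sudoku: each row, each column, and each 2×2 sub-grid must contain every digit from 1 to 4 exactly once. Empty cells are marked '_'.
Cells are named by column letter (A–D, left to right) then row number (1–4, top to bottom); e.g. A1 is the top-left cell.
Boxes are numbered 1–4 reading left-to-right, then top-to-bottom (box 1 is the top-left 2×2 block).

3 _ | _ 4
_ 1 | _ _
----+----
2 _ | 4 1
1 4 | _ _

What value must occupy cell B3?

3

Row 3 already contains {1, 2, 4}.
Column B already contains {1, 4}.
Its 2×2 block (box 3) already contains {1, 2, 4}.
The only value from 1–4 not eliminated is 3, so B3 = 3.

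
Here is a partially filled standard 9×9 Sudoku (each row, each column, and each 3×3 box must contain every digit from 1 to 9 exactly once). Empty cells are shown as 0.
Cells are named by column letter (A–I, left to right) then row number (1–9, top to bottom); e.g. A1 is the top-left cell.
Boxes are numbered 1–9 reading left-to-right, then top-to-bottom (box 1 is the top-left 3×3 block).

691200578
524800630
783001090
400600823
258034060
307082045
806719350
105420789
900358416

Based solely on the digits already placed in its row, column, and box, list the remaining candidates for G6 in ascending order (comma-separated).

1,9

Row 6 already contains {2, 3, 4, 5, 7, 8}.
Column G already contains {3, 4, 5, 6, 7, 8}.
Its 3×3 block (box 6) already contains {2, 3, 4, 5, 6, 8}.
Removing those from 1–9 leaves {1, 9} as the candidates for G6.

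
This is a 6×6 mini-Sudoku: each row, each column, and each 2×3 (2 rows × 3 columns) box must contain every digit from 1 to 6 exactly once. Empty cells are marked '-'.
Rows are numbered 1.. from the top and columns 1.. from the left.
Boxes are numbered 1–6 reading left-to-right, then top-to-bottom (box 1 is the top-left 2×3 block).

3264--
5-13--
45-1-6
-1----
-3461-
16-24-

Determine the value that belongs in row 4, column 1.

Cell row 4, column 1 itself could take any of {2, 6} by direct elimination.
Consider where 6 can go in row 4.
row 4, column 3 is out (column 3 already has a 6).
row 4, column 4 is out (column 4 already has a 6).
row 4, column 5 is out (box 4 already has a 6).
row 4, column 6 is out (column 6 already has a 6).
So the only cell in row 4 that can hold 6 is row 4, column 1.
Therefore row 4, column 1 = 6.

6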